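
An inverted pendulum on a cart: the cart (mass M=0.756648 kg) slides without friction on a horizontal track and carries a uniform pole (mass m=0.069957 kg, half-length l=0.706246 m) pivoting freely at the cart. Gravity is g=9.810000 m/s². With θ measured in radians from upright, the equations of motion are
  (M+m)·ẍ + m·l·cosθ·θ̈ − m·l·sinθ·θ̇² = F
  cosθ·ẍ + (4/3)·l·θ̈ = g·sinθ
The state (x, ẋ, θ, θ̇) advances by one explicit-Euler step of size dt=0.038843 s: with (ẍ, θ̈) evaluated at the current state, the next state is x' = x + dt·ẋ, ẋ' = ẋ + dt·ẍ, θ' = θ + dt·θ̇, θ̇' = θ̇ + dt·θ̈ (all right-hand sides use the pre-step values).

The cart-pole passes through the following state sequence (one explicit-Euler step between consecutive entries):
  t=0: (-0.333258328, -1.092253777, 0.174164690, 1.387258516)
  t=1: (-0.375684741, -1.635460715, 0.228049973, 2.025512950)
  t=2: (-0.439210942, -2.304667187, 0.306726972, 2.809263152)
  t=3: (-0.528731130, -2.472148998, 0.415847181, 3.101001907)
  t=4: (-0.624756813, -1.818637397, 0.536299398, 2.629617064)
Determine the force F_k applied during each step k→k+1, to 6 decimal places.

step 0→1:
  ẍ = (ẋ'−ẋ)/dt = (-1.635460715−-1.092253777)/0.038843 = -13.984680
  θ̈ = (θ̇'−θ̇)/dt = (2.025512950−1.387258516)/0.038843 = 16.431646
  sinθ=0.173286, cosθ=0.984872
  F = (M+m)·ẍ + m·l·cosθ·θ̈ − m·l·sinθ·θ̇² = -11.559807 + 0.799554 − 0.016476 = -10.776729
step 1→2:
  ẍ = (ẋ'−ẋ)/dt = (-2.304667187−-1.635460715)/0.038843 = -17.228496
  θ̈ = (θ̇'−θ̇)/dt = (2.809263152−2.025512950)/0.038843 = 20.177386
  sinθ=0.226078, cosθ=0.974109
  F = (M+m)·ẍ + m·l·cosθ·θ̈ − m·l·sinθ·θ̇² = -14.241161 + 0.971090 − 0.045826 = -13.315897
step 2→3:
  ẍ = (ẋ'−ẋ)/dt = (-2.472148998−-2.304667187)/0.038843 = -4.311763
  θ̈ = (θ̇'−θ̇)/dt = (3.101001907−2.809263152)/0.038843 = 7.510716
  sinθ=0.301940, cosθ=0.953327
  F = (M+m)·ẍ + m·l·cosθ·θ̈ − m·l·sinθ·θ̇² = -3.564125 + 0.353761 − 0.117731 = -3.328095
step 3→4:
  ẍ = (ẋ'−ẋ)/dt = (-1.818637397−-2.472148998)/0.038843 = 16.824437
  θ̈ = (θ̇'−θ̇)/dt = (2.629617064−3.101001907)/0.038843 = -12.135645
  sinθ=0.403965, cosθ=0.914774
  F = (M+m)·ẍ + m·l·cosθ·θ̈ − m·l·sinθ·θ̇² = 13.907164 + -0.548484 − 0.191927 = 13.166753

F_0 = -10.776729 N
F_1 = -13.315897 N
F_2 = -3.328095 N
F_3 = 13.166753 N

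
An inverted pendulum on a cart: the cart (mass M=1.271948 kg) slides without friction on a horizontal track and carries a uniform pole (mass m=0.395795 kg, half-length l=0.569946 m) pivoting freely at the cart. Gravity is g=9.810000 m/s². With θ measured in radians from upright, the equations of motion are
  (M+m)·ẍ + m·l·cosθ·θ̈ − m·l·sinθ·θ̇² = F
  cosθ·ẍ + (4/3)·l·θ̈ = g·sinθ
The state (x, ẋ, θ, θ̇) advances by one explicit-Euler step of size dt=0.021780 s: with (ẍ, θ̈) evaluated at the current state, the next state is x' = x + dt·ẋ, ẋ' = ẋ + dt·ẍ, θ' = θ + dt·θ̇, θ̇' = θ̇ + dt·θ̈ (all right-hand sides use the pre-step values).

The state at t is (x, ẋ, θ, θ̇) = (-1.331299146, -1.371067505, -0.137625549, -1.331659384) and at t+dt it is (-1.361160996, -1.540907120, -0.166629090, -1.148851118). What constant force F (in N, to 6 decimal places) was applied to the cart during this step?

ẍ = (ẋ'−ẋ)/dt = (-1.540907120−-1.371067505)/0.021780 = -7.797962
θ̈ = (θ̇'−θ̇)/dt = (-1.148851118−-1.331659384)/0.021780 = 8.393401
sinθ=-0.137192, cosθ=0.990545
F = (M+m)·ẍ + m·l·cosθ·θ̈ − m·l·sinθ·θ̇² = -13.004997 + 1.875495 − -0.054880 = -11.074621

F = -11.074621 N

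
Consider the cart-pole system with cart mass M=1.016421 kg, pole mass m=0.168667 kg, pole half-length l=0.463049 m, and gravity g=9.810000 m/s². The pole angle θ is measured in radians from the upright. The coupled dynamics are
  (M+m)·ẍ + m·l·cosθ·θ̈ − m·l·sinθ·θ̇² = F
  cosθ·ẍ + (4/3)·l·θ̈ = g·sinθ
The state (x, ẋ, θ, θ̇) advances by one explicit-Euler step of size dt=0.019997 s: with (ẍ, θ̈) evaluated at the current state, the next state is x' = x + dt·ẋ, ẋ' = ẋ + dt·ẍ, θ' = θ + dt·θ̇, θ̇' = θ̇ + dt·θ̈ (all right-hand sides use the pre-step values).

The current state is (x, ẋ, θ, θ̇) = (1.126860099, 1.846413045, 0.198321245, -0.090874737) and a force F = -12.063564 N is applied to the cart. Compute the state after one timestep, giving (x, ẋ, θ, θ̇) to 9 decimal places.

sinθ=0.197023760, cosθ=0.980398714
temp = (F + m·l·θ̇²·sinθ)/(M+m) = (-12.063564 + 0.000127076)/1.185088 = -10.179359612
θ̈ = (g·sinθ − cosθ·temp)/(l·(4/3 − m·cos²θ/(M+m))) = 21.500864637
ẍ = temp − m·l·θ̈·cosθ/(M+m) = -11.568560744
Euler: x'=1.126860099+0.019997·1.846413045=1.163782821, ẋ'=1.846413045+0.019997·-11.568560744=1.615076536
       θ'=0.198321245+0.019997·-0.090874737=0.196504023, θ̇'=-0.090874737+0.019997·21.500864637=0.339078053

(1.163782821, 1.615076536, 0.196504023, 0.339078053)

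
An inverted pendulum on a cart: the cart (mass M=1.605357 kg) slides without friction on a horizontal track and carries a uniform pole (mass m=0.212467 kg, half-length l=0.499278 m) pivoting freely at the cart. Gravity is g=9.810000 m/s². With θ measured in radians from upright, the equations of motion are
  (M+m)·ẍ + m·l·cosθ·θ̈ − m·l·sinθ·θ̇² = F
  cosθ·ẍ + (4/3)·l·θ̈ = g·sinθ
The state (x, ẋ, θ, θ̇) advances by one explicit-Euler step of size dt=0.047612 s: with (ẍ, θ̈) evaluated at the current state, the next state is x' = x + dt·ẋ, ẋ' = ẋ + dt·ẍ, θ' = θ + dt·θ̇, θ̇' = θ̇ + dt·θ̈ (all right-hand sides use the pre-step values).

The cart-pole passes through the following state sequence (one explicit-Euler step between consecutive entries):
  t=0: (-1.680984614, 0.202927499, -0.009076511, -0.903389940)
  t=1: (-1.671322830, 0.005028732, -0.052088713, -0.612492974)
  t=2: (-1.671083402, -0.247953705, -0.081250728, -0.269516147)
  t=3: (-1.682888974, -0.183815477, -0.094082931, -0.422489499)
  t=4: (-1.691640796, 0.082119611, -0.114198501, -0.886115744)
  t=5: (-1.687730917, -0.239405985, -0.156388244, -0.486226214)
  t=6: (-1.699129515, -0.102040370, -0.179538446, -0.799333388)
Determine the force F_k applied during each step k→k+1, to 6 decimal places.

step 0→1:
  ẍ = (ẋ'−ẋ)/dt = (0.005028732−0.202927499)/0.047612 = -4.156489
  θ̈ = (θ̇'−θ̇)/dt = (-0.612492974−-0.903389940)/0.047612 = 6.109741
  sinθ=-0.009076, cosθ=0.999959
  F = (M+m)·ẍ + m·l·cosθ·θ̈ − m·l·sinθ·θ̇² = -7.555766 + 0.648095 − -0.000786 = -6.906885
step 1→2:
  ẍ = (ẋ'−ẋ)/dt = (-0.247953705−0.005028732)/0.047612 = -5.313418
  θ̈ = (θ̇'−θ̇)/dt = (-0.269516147−-0.612492974)/0.047612 = 7.203579
  sinθ=-0.052065, cosθ=0.998644
  F = (M+m)·ẍ + m·l·cosθ·θ̈ − m·l·sinθ·θ̇² = -9.658858 + 0.763120 − -0.002072 = -8.893666
step 2→3:
  ẍ = (ẋ'−ẋ)/dt = (-0.183815477−-0.247953705)/0.047612 = 1.347102
  θ̈ = (θ̇'−θ̇)/dt = (-0.422489499−-0.269516147)/0.047612 = -3.212916
  sinθ=-0.081161, cosθ=0.996701
  F = (M+m)·ẍ + m·l·cosθ·θ̈ − m·l·sinθ·θ̇² = 2.448795 + -0.339702 − -0.000625 = 2.109718
step 3→4:
  ẍ = (ẋ'−ẋ)/dt = (0.082119611−-0.183815477)/0.047612 = 5.585463
  θ̈ = (θ̇'−θ̇)/dt = (-0.886115744−-0.422489499)/0.047612 = -9.737592
  sinθ=-0.093944, cosθ=0.995577
  F = (M+m)·ẍ + m·l·cosθ·θ̈ − m·l·sinθ·θ̇² = 10.153390 + -1.028396 − -0.001779 = 9.126772
step 4→5:
  ẍ = (ẋ'−ẋ)/dt = (-0.239405985−0.082119611)/0.047612 = -6.753037
  θ̈ = (θ̇'−θ̇)/dt = (-0.486226214−-0.886115744)/0.047612 = 8.398923
  sinθ=-0.113950, cosθ=0.993486
  F = (M+m)·ẍ + m·l·cosθ·θ̈ − m·l·sinθ·θ̇² = -12.275833 + 0.885155 − -0.009491 = -11.381186
step 5→6:
  ẍ = (ẋ'−ẋ)/dt = (-0.102040370−-0.239405985)/0.047612 = 2.885105
  θ̈ = (θ̇'−θ̇)/dt = (-0.799333388−-0.486226214)/0.047612 = -6.576224
  sinθ=-0.155752, cosθ=0.987796
  F = (M+m)·ẍ + m·l·cosθ·θ̈ − m·l·sinθ·θ̇² = 5.244613 + -0.689093 − -0.003906 = 4.559426

F_0 = -6.906885 N
F_1 = -8.893666 N
F_2 = 2.109718 N
F_3 = 9.126772 N
F_4 = -11.381186 N
F_5 = 4.559426 N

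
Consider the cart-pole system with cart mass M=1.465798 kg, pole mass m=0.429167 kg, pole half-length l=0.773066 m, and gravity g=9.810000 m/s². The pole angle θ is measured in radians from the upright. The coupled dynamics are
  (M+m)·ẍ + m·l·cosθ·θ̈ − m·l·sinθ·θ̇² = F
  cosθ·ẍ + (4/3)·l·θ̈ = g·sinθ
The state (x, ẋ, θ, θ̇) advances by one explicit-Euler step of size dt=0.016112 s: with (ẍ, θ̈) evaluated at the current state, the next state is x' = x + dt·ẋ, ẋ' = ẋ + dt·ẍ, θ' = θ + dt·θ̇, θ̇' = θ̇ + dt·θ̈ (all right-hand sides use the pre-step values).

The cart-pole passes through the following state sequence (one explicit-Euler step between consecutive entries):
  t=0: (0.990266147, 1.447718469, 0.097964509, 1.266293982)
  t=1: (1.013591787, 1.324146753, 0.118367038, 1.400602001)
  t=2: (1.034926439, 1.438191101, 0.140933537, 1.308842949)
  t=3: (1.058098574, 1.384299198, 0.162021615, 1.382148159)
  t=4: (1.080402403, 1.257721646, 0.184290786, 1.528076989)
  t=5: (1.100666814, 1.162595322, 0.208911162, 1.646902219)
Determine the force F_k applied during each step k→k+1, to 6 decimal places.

step 0→1:
  ẍ = (ẋ'−ẋ)/dt = (1.324146753−1.447718469)/0.016112 = -7.669545
  θ̈ = (θ̇'−θ̇)/dt = (1.400602001−1.266293982)/0.016112 = 8.335900
  sinθ=0.097808, cosθ=0.995205
  F = (M+m)·ẍ + m·l·cosθ·θ̈ − m·l·sinθ·θ̇² = -14.533520 + 2.752378 − 0.052034 = -11.833176
step 1→2:
  ẍ = (ẋ'−ẋ)/dt = (1.438191101−1.324146753)/0.016112 = 7.078224
  θ̈ = (θ̇'−θ̇)/dt = (1.308842949−1.400602001)/0.016112 = -5.695075
  sinθ=0.118091, cosθ=0.993003
  F = (M+m)·ẍ + m·l·cosθ·θ̈ − m·l·sinθ·θ̇² = 13.412987 + -1.876259 − 0.076858 = 11.459870
step 2→3:
  ẍ = (ẋ'−ẋ)/dt = (1.384299198−1.438191101)/0.016112 = -3.344830
  θ̈ = (θ̇'−θ̇)/dt = (1.382148159−1.308842949)/0.016112 = 4.549728
  sinθ=0.140467, cosθ=0.990085
  F = (M+m)·ẍ + m·l·cosθ·θ̈ − m·l·sinθ·θ̇² = -6.338336 + 1.494517 − 0.079835 = -4.923654
step 3→4:
  ẍ = (ẋ'−ẋ)/dt = (1.257721646−1.384299198)/0.016112 = -7.856104
  θ̈ = (θ̇'−θ̇)/dt = (1.528076989−1.382148159)/0.016112 = 9.057152
  sinθ=0.161314, cosθ=0.986903
  F = (M+m)·ẍ + m·l·cosθ·θ̈ − m·l·sinθ·θ̇² = -14.887043 + 2.965576 − 0.102241 = -12.023707
step 4→5:
  ẍ = (ẋ'−ẋ)/dt = (1.162595322−1.257721646)/0.016112 = -5.904067
  θ̈ = (θ̇'−θ̇)/dt = (1.646902219−1.528076989)/0.016112 = 7.374952
  sinθ=0.183249, cosθ=0.983066
  F = (M+m)·ẍ + m·l·cosθ·θ̈ − m·l·sinθ·θ̇² = -11.188000 + 2.405387 − 0.141963 = -8.924576

F_0 = -11.833176 N
F_1 = 11.459870 N
F_2 = -4.923654 N
F_3 = -12.023707 N
F_4 = -8.924576 N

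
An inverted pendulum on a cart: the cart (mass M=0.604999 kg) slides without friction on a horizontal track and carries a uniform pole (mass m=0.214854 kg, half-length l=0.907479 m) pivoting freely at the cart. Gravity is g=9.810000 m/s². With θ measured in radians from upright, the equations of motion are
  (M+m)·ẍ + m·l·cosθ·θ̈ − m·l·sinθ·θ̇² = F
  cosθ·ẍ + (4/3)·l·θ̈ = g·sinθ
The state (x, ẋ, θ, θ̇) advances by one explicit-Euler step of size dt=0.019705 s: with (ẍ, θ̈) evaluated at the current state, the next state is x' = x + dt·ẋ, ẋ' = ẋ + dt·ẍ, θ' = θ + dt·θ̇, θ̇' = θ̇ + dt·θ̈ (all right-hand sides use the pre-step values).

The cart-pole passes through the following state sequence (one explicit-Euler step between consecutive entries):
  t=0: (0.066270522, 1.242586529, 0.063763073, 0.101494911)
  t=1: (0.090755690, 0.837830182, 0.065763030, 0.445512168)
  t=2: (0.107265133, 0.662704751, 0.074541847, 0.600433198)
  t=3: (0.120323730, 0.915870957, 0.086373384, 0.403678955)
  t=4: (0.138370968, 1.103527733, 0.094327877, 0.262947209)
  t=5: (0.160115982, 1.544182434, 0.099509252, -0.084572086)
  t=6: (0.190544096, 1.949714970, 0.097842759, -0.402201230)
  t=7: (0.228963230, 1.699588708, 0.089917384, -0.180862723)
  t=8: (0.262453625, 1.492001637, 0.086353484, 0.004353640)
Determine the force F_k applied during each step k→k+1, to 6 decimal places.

step 0→1:
  ẍ = (ẋ'−ẋ)/dt = (0.837830182−1.242586529)/0.019705 = -20.540794
  θ̈ = (θ̇'−θ̇)/dt = (0.445512168−0.101494911)/0.019705 = 17.458374
  sinθ=0.063720, cosθ=0.997968
  F = (M+m)·ẍ + m·l·cosθ·θ̈ − m·l·sinθ·θ̇² = -16.840432 + 3.397038 − 0.000128 = -13.443522
step 1→2:
  ẍ = (ẋ'−ẋ)/dt = (0.662704751−0.837830182)/0.019705 = -8.887360
  θ̈ = (θ̇'−θ̇)/dt = (0.600433198−0.445512168)/0.019705 = 7.862016
  sinθ=0.065716, cosθ=0.997838
  F = (M+m)·ẍ + m·l·cosθ·θ̈ − m·l·sinθ·θ̇² = -7.286329 + 1.529587 − 0.002543 = -5.759285
step 2→3:
  ẍ = (ẋ'−ẋ)/dt = (0.915870957−0.662704751)/0.019705 = 12.847816
  θ̈ = (θ̇'−θ̇)/dt = (0.403678955−0.600433198)/0.019705 = -9.984991
  sinθ=0.074473, cosθ=0.997223
  F = (M+m)·ẍ + m·l·cosθ·θ̈ − m·l·sinθ·θ̇² = 10.533320 + -1.941422 − 0.005235 = 8.586663
step 3→4:
  ẍ = (ẋ'−ẋ)/dt = (1.103527733−0.915870957)/0.019705 = 9.523308
  θ̈ = (θ̇'−θ̇)/dt = (0.262947209−0.403678955)/0.019705 = -7.141931
  sinθ=0.086266, cosθ=0.996272
  F = (M+m)·ẍ + m·l·cosθ·θ̈ − m·l·sinθ·θ̇² = 7.807712 + -1.387310 − 0.002741 = 6.417661
step 4→5:
  ẍ = (ẋ'−ẋ)/dt = (1.544182434−1.103527733)/0.019705 = 22.362583
  θ̈ = (θ̇'−θ̇)/dt = (-0.084572086−0.262947209)/0.019705 = -17.636097
  sinθ=0.094188, cosθ=0.995554
  F = (M+m)·ẍ + m·l·cosθ·θ̈ − m·l·sinθ·θ̇² = 18.334031 + -3.423320 − 0.001270 = 14.909441
step 5→6:
  ẍ = (ẋ'−ẋ)/dt = (1.949714970−1.544182434)/0.019705 = 20.580184
  θ̈ = (θ̇'−θ̇)/dt = (-0.402201230−-0.084572086)/0.019705 = -16.119216
  sinθ=0.099345, cosθ=0.995053
  F = (M+m)·ẍ + m·l·cosθ·θ̈ − m·l·sinθ·θ̇² = 16.872726 + -3.127304 − 0.000139 = 13.745283
step 6→7:
  ẍ = (ẋ'−ẋ)/dt = (1.699588708−1.949714970)/0.019705 = -12.693543
  θ̈ = (θ̇'−θ̇)/dt = (-0.180862723−-0.402201230)/0.019705 = 11.232606
  sinθ=0.097687, cosθ=0.995217
  F = (M+m)·ẍ + m·l·cosθ·θ̈ − m·l·sinθ·θ̇² = -10.406839 + 2.179608 − 0.003081 = -8.230312
step 7→8:
  ẍ = (ẋ'−ẋ)/dt = (1.492001637−1.699588708)/0.019705 = -10.534741
  θ̈ = (θ̇'−θ̇)/dt = (0.004353640−-0.180862723)/0.019705 = 9.399460
  sinθ=0.089796, cosθ=0.995960
  F = (M+m)·ẍ + m·l·cosθ·θ̈ − m·l·sinθ·θ̇² = -8.636939 + 1.825261 − 0.000573 = -6.812251

F_0 = -13.443522 N
F_1 = -5.759285 N
F_2 = 8.586663 N
F_3 = 6.417661 N
F_4 = 14.909441 N
F_5 = 13.745283 N
F_6 = -8.230312 N
F_7 = -6.812251 N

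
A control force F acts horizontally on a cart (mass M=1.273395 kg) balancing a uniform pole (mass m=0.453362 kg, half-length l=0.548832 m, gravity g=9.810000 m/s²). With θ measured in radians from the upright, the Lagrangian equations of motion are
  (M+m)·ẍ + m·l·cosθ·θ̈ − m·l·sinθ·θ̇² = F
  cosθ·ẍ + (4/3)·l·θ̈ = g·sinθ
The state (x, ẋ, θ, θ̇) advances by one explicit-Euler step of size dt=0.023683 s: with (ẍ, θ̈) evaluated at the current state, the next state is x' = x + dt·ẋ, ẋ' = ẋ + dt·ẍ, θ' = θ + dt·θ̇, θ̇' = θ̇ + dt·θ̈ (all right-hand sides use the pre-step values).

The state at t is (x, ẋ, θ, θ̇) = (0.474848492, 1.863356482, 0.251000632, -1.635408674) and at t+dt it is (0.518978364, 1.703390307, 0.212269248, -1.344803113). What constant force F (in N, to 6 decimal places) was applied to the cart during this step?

ẍ = (ẋ'−ẋ)/dt = (1.703390307−1.863356482)/0.023683 = -6.754473
θ̈ = (θ̇'−θ̇)/dt = (-1.344803113−-1.635408674)/0.023683 = 12.270640
sinθ=0.248373, cosθ=0.968664
F = (M+m)·ẍ + m·l·cosθ·θ̈ − m·l·sinθ·θ̇² = -11.663333 + 2.957502 − 0.165288 = -8.871119

F = -8.871119 N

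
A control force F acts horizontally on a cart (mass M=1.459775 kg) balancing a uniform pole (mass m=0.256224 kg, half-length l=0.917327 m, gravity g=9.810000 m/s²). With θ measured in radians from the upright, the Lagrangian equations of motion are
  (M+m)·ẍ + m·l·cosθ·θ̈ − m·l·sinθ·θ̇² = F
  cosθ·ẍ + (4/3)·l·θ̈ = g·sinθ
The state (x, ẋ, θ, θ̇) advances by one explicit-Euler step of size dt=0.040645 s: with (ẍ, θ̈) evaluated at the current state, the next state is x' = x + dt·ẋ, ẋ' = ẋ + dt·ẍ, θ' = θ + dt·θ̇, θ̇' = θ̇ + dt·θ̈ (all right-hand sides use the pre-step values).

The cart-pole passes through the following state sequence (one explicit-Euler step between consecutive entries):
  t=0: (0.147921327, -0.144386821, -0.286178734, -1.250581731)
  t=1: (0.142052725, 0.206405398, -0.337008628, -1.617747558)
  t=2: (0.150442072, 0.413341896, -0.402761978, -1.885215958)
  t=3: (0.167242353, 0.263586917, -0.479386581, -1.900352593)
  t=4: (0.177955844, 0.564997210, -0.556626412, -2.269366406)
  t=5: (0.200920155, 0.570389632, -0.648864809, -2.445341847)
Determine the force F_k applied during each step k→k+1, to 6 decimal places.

F_0 = 12.877044 N
F_1 = 7.480387 N
F_2 = -6.075639 N
F_3 = 11.223415 N
F_4 = 0.003175 N

step 0→1:
  ẍ = (ẋ'−ẋ)/dt = (0.206405398−-0.144386821)/0.040645 = 8.630636
  θ̈ = (θ̇'−θ̇)/dt = (-1.617747558−-1.250581731)/0.040645 = -9.033481
  sinθ=-0.282288, cosθ=0.959330
  F = (M+m)·ẍ + m·l·cosθ·θ̈ − m·l·sinθ·θ̇² = 14.810164 + -2.036887 − -0.103767 = 12.877044
step 1→2:
  ẍ = (ẋ'−ẋ)/dt = (0.413341896−0.206405398)/0.040645 = 5.091315
  θ̈ = (θ̇'−θ̇)/dt = (-1.885215958−-1.617747558)/0.040645 = -6.580598
  sinθ=-0.330665, cosθ=0.943748
  F = (M+m)·ẍ + m·l·cosθ·θ̈ − m·l·sinθ·θ̇² = 8.736691 + -1.459706 − -0.203402 = 7.480387
step 2→3:
  ẍ = (ẋ'−ẋ)/dt = (0.263586917−0.413341896)/0.040645 = -3.684463
  θ̈ = (θ̇'−θ̇)/dt = (-1.900352593−-1.885215958)/0.040645 = -0.372411
  sinθ=-0.391961, cosθ=0.919982
  F = (M+m)·ẍ + m·l·cosθ·θ̈ − m·l·sinθ·θ̇² = -6.322534 + -0.080528 − -0.327423 = -6.075639
step 3→4:
  ẍ = (ẋ'−ẋ)/dt = (0.564997210−0.263586917)/0.040645 = 7.415680
  θ̈ = (θ̇'−θ̇)/dt = (-2.269366406−-1.900352593)/0.040645 = -9.078947
  sinθ=-0.461235, cosθ=0.887278
  F = (M+m)·ẍ + m·l·cosθ·θ̈ − m·l·sinθ·θ̇² = 12.725299 + -1.893386 − -0.391503 = 11.223415
step 4→5:
  ẍ = (ẋ'−ẋ)/dt = (0.570389632−0.564997210)/0.040645 = 0.132671
  θ̈ = (θ̇'−θ̇)/dt = (-2.445341847−-2.269366406)/0.040645 = -4.329572
  sinθ=-0.528325, cosθ=0.849042
  F = (M+m)·ẍ + m·l·cosθ·θ̈ − m·l·sinθ·θ̇² = 0.227664 + -0.864009 − -0.639520 = 0.003175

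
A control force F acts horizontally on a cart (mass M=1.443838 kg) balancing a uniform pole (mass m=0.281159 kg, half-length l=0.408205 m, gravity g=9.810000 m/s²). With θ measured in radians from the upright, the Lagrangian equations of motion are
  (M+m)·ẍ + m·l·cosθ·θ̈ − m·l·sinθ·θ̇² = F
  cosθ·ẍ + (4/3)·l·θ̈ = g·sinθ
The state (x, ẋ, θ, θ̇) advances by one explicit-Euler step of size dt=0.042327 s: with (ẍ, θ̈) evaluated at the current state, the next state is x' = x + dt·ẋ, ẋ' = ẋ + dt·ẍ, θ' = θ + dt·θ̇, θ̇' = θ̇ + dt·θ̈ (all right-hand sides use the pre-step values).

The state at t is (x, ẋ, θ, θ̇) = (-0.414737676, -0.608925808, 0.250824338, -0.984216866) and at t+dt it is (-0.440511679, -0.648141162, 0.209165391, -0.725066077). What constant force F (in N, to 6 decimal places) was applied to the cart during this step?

F = -0.945075 N

ẍ = (ẋ'−ẋ)/dt = (-0.648141162−-0.608925808)/0.042327 = -0.926486
θ̈ = (θ̇'−θ̇)/dt = (-0.725066077−-0.984216866)/0.042327 = 6.122588
sinθ=0.248203, cosθ=0.968708
F = (M+m)·ẍ + m·l·cosθ·θ̈ − m·l·sinθ·θ̇² = -1.598185 + 0.680704 − 0.027594 = -0.945075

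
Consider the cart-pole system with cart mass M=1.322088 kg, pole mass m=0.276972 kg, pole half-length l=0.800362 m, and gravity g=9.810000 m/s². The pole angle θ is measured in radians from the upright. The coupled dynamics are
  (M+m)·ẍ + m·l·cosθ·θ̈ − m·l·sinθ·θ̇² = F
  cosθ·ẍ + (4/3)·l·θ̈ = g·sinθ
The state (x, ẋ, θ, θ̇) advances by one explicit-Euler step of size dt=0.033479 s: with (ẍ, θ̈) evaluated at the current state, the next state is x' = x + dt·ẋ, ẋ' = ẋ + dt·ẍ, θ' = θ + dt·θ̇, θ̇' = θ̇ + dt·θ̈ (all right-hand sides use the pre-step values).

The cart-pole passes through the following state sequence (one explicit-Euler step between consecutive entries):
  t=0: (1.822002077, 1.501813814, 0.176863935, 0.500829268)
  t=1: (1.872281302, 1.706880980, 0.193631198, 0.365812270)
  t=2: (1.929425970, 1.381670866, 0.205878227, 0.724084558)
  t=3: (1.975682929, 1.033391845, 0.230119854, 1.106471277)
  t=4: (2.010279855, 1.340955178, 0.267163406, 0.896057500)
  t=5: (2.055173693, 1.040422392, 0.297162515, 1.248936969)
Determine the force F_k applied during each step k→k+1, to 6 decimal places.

F_0 = 8.904800 N
F_1 = -13.210812 N
F_2 = -14.180171 N
F_3 = 13.271760 N
F_4 = -12.147695 N

step 0→1:
  ẍ = (ẋ'−ẋ)/dt = (1.706880980−1.501813814)/0.033479 = 6.125248
  θ̈ = (θ̇'−θ̇)/dt = (0.365812270−0.500829268)/0.033479 = -4.032886
  sinθ=0.175943, cosθ=0.984400
  F = (M+m)·ẍ + m·l·cosθ·θ̈ − m·l·sinθ·θ̇² = 9.794639 + -0.880055 − 0.009783 = 8.904800
step 1→2:
  ẍ = (ẋ'−ẋ)/dt = (1.381670866−1.706880980)/0.033479 = -9.713854
  θ̈ = (θ̇'−θ̇)/dt = (0.724084558−0.365812270)/0.033479 = 10.701404
  sinθ=0.192423, cosθ=0.981312
  F = (M+m)·ẍ + m·l·cosθ·θ̈ − m·l·sinθ·θ̇² = -15.533035 + 2.327931 − 0.005708 = -13.210812
step 2→3:
  ẍ = (ẋ'−ẋ)/dt = (1.033391845−1.381670866)/0.033479 = -10.402910
  θ̈ = (θ̇'−θ̇)/dt = (1.106471277−0.724084558)/0.033479 = 11.421689
  sinθ=0.204427, cosθ=0.978882
  F = (M+m)·ẍ + m·l·cosθ·θ̈ − m·l·sinθ·θ̇² = -16.634877 + 2.478466 − 0.023760 = -14.180171
step 3→4:
  ẍ = (ẋ'−ẋ)/dt = (1.340955178−1.033391845)/0.033479 = 9.186754
  θ̈ = (θ̇'−θ̇)/dt = (0.896057500−1.106471277)/0.033479 = -6.284948
  sinθ=0.228094, cosθ=0.973639
  F = (M+m)·ẍ + m·l·cosθ·θ̈ − m·l·sinθ·θ̇² = 14.690171 + -1.356507 − 0.061904 = 13.271760
step 4→5:
  ẍ = (ẋ'−ẋ)/dt = (1.040422392−1.340955178)/0.033479 = -8.976755
  θ̈ = (θ̇'−θ̇)/dt = (1.248936969−0.896057500)/0.033479 = 10.540323
  sinθ=0.263997, cosθ=0.964524
  F = (M+m)·ẍ + m·l·cosθ·θ̈ − m·l·sinθ·θ̇² = -14.354370 + 2.253664 − 0.046989 = -12.147695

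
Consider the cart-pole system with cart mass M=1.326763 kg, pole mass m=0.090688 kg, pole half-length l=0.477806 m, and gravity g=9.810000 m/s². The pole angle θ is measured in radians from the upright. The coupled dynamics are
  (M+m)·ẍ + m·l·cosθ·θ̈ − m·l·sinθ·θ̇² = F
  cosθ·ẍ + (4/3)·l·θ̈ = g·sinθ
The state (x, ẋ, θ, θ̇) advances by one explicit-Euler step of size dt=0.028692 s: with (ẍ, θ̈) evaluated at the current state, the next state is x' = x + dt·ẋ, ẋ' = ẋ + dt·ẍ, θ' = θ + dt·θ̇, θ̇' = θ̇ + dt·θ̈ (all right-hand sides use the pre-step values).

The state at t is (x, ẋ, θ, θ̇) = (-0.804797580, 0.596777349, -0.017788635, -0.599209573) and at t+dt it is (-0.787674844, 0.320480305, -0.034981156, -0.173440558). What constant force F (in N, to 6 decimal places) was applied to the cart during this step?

F = -13.006531 N

ẍ = (ẋ'−ẋ)/dt = (0.320480305−0.596777349)/0.028692 = -9.629759
θ̈ = (θ̇'−θ̇)/dt = (-0.173440558−-0.599209573)/0.028692 = 14.839294
sinθ=-0.017788, cosθ=0.999842
F = (M+m)·ẍ + m·l·cosθ·θ̈ − m·l·sinθ·θ̇² = -13.649711 + 0.642904 − -0.000277 = -13.006531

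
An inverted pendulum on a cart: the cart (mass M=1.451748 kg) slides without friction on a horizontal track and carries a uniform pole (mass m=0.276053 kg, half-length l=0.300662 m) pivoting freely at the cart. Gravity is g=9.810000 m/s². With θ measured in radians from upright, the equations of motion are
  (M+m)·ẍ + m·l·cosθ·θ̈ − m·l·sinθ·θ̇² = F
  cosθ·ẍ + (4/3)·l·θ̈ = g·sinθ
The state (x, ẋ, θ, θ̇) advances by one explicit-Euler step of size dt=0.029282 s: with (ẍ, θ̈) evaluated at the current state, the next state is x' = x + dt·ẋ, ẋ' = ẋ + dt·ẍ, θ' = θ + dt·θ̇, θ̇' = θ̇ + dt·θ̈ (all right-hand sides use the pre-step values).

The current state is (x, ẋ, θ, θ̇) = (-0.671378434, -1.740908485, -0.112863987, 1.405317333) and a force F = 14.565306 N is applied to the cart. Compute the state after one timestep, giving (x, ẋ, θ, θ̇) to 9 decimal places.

(-0.722355716, -1.456925385, -0.071713485, 0.620727640)

sinθ=-0.112624524, cosθ=0.993637618
temp = (F + m·l·θ̇²·sinθ)/(M+m) = (14.565306 + -0.018460897)/1.727801 = 8.419282720
θ̈ = (g·sinθ − cosθ·temp)/(l·(4/3 − m·cos²θ/(M+m))) = -26.794265877
ẍ = temp − m·l·θ̈·cosθ/(M+m) = 9.698213913
Euler: x'=-0.671378434+0.029282·-1.740908485=-0.722355716, ẋ'=-1.740908485+0.029282·9.698213913=-1.456925385
       θ'=-0.112863987+0.029282·1.405317333=-0.071713485, θ̇'=1.405317333+0.029282·-26.794265877=0.620727640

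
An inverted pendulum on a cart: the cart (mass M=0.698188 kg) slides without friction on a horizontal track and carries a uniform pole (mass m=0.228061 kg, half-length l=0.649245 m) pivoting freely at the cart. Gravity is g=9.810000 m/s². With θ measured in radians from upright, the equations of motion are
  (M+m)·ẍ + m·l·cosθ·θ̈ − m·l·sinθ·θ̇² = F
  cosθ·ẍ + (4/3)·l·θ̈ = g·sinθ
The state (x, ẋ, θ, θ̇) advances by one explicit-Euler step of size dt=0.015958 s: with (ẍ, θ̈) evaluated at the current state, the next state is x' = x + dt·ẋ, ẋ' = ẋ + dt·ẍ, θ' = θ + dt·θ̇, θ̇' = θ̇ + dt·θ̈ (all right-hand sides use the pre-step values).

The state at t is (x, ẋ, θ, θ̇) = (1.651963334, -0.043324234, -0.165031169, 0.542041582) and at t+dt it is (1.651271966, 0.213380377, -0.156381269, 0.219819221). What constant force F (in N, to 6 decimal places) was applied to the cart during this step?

F = 11.957891 N

ẍ = (ẋ'−ẋ)/dt = (0.213380377−-0.043324234)/0.015958 = 16.086265
θ̈ = (θ̇'−θ̇)/dt = (0.219819221−0.542041582)/0.015958 = -20.191901
sinθ=-0.164283, cosθ=0.986413
F = (M+m)·ẍ + m·l·cosθ·θ̈ − m·l·sinθ·θ̇² = 14.899887 + -2.949142 − -0.007147 = 11.957891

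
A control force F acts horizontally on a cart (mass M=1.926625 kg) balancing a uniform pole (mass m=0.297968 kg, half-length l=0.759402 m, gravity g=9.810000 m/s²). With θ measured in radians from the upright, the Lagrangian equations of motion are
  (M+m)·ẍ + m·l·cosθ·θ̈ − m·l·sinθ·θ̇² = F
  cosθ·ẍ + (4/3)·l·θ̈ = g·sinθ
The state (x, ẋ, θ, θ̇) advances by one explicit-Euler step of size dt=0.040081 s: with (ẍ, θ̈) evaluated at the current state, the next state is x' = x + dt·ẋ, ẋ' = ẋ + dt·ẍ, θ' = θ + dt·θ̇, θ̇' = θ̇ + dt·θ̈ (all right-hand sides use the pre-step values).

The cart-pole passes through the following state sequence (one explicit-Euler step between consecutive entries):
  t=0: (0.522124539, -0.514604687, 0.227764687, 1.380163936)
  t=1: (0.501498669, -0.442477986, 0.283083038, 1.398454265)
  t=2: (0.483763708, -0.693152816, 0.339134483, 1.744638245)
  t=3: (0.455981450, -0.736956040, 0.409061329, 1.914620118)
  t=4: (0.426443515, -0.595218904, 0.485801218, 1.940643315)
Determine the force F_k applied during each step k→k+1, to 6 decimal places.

F_0 = 4.006473 N
F_1 = -12.160071 N
F_2 = -1.755332 N
F_3 = 7.671624 N

step 0→1:
  ẍ = (ẋ'−ẋ)/dt = (-0.442477986−-0.514604687)/0.040081 = 1.799523
  θ̈ = (θ̇'−θ̇)/dt = (1.398454265−1.380163936)/0.040081 = 0.456334
  sinθ=0.225801, cosθ=0.974174
  F = (M+m)·ẍ + m·l·cosθ·θ̈ − m·l·sinθ·θ̇² = 4.003207 + 0.100591 − 0.097326 = 4.006473
step 1→2:
  ẍ = (ẋ'−ẋ)/dt = (-0.693152816−-0.442477986)/0.040081 = -6.254206
  θ̈ = (θ̇'−θ̇)/dt = (1.744638245−1.398454265)/0.040081 = 8.637109
  sinθ=0.279317, cosθ=0.960199
  F = (M+m)·ẍ + m·l·cosθ·θ̈ − m·l·sinθ·θ̇² = -13.913063 + 1.876597 − 0.123605 = -12.160071
step 2→3:
  ẍ = (ẋ'−ẋ)/dt = (-0.736956040−-0.693152816)/0.040081 = -1.092868
  θ̈ = (θ̇'−θ̇)/dt = (1.914620118−1.744638245)/0.040081 = 4.240959
  sinθ=0.332671, cosθ=0.943043
  F = (M+m)·ẍ + m·l·cosθ·θ̈ − m·l·sinθ·θ̇² = -2.431186 + 0.904976 − 0.229122 = -1.755332
step 3→4:
  ẍ = (ẋ'−ẋ)/dt = (-0.595218904−-0.736956040)/0.040081 = 3.536267
  θ̈ = (θ̇'−θ̇)/dt = (1.940643315−1.914620118)/0.040081 = 0.649265
  sinθ=0.397748, cosθ=0.917495
  F = (M+m)·ẍ + m·l·cosθ·θ̈ − m·l·sinθ·θ̇² = 7.866756 + 0.134793 − 0.329925 = 7.671624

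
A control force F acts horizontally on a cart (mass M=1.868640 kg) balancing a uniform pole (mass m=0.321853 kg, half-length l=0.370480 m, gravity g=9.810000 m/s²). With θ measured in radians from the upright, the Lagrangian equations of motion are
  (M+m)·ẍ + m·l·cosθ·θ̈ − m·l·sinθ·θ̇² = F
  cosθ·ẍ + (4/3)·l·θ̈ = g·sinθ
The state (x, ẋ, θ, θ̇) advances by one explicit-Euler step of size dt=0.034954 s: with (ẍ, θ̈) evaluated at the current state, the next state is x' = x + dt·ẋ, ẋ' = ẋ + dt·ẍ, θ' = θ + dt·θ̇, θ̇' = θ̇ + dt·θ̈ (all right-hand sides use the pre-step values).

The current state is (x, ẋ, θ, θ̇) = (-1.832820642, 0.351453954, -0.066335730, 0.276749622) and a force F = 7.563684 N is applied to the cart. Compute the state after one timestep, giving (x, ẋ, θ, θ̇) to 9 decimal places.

sinθ=-0.066287090, cosθ=0.997800592
temp = (F + m·l·θ̇²·sinθ)/(M+m) = (7.563684 + -0.000605376)/2.190493 = 3.452683311
θ̈ = (g·sinθ − cosθ·temp)/(l·(4/3 − m·cos²θ/(M+m))) = -9.312364128
ẍ = temp − m·l·θ̈·cosθ/(M+m) = 3.958489532
Euler: x'=-1.832820642+0.034954·0.351453954=-1.820535920, ẋ'=0.351453954+0.034954·3.958489532=0.489818997
       θ'=-0.066335730+0.034954·0.276749622=-0.056662224, θ̇'=0.276749622+0.034954·-9.312364128=-0.048754754

(-1.820535920, 0.489818997, -0.056662224, -0.048754754)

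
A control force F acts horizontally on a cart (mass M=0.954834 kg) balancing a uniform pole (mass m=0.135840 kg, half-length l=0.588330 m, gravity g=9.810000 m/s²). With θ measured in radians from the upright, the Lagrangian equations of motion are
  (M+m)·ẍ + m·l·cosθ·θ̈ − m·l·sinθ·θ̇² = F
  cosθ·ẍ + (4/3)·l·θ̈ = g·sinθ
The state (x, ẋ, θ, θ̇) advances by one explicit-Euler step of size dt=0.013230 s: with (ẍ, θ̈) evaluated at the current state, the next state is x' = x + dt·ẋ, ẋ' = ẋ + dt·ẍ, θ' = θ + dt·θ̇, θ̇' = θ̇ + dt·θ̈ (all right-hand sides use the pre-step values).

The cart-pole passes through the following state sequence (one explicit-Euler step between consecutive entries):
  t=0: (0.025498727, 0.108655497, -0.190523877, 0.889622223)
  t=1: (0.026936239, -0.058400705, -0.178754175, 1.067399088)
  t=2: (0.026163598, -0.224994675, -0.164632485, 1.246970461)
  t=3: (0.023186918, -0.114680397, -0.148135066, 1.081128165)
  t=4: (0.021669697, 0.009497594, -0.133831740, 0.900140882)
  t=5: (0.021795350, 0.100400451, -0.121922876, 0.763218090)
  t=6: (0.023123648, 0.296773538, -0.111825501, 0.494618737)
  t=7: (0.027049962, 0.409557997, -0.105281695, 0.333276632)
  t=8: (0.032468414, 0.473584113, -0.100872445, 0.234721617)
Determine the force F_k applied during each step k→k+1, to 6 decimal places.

F_0 = -12.705576 N
F_1 = -12.650270 N
F_2 = 8.126354 N
F_3 = 9.169633 N
F_4 = 6.682906 N
F_5 = 14.584063 N
F_6 = 8.331536 N
F_7 = 4.687164 N

step 0→1:
  ẍ = (ẋ'−ẋ)/dt = (-0.058400705−0.108655497)/0.013230 = -12.627075
  θ̈ = (θ̇'−θ̇)/dt = (1.067399088−0.889622223)/0.013230 = 13.437405
  sinθ=-0.189373, cosθ=0.981905
  F = (M+m)·ẍ + m·l·cosθ·θ̈ − m·l·sinθ·θ̇² = -13.772022 + 1.054468 − -0.011978 = -12.705576
step 1→2:
  ẍ = (ẋ'−ẋ)/dt = (-0.224994675−-0.058400705)/0.013230 = -12.592137
  θ̈ = (θ̇'−θ̇)/dt = (1.246970461−1.067399088)/0.013230 = 13.573044
  sinθ=-0.177804, cosθ=0.984066
  F = (M+m)·ẍ + m·l·cosθ·θ̈ − m·l·sinθ·θ̇² = -13.733916 + 1.067456 − -0.016190 = -12.650270
step 2→3:
  ẍ = (ẋ'−ẋ)/dt = (-0.114680397−-0.224994675)/0.013230 = 8.338192
  θ̈ = (θ̇'−θ̇)/dt = (1.081128165−1.246970461)/0.013230 = -12.535321
  sinθ=-0.163890, cosθ=0.986479
  F = (M+m)·ẍ + m·l·cosθ·θ̈ − m·l·sinθ·θ̇² = 9.094249 + -0.988261 − -0.020366 = 8.126354
step 3→4:
  ẍ = (ẋ'−ẋ)/dt = (0.009497594−-0.114680397)/0.013230 = 9.386092
  θ̈ = (θ̇'−θ̇)/dt = (0.900140882−1.081128165)/0.013230 = -13.680067
  sinθ=-0.147594, cosθ=0.989048
  F = (M+m)·ẍ + m·l·cosθ·θ̈ − m·l·sinθ·θ̇² = 10.237166 + -1.081320 − -0.013787 = 9.169633
step 4→5:
  ẍ = (ẋ'−ẋ)/dt = (0.100400451−0.009497594)/0.013230 = 6.870964
  θ̈ = (θ̇'−θ̇)/dt = (0.763218090−0.900140882)/0.013230 = -10.349417
  sinθ=-0.133433, cosθ=0.991058
  F = (M+m)·ẍ + m·l·cosθ·θ̈ − m·l·sinθ·θ̇² = 7.493982 + -0.819716 − -0.008640 = 6.682906
step 5→6:
  ẍ = (ẋ'−ẋ)/dt = (0.296773538−0.100400451)/0.013230 = 14.843015
  θ̈ = (θ̇'−θ̇)/dt = (0.494618737−0.763218090)/0.013230 = -20.302294
  sinθ=-0.121621, cosθ=0.992577
  F = (M+m)·ẍ + m·l·cosθ·θ̈ − m·l·sinθ·θ̇² = 16.188890 + -1.610489 − -0.005662 = 14.584063
step 6→7:
  ẍ = (ẋ'−ẋ)/dt = (0.409557997−0.296773538)/0.013230 = 8.524902
  θ̈ = (θ̇'−θ̇)/dt = (0.333276632−0.494618737)/0.013230 = -12.195170
  sinθ=-0.111593, cosθ=0.993754
  F = (M+m)·ẍ + m·l·cosθ·θ̈ − m·l·sinθ·θ̇² = 9.297889 + -0.968535 − -0.002182 = 8.331536
step 7→8:
  ẍ = (ẋ'−ẋ)/dt = (0.473584113−0.409557997)/0.013230 = 4.839465
  θ̈ = (θ̇'−θ̇)/dt = (0.234721617−0.333276632)/0.013230 = -7.449359
  sinθ=-0.105087, cosθ=0.994463
  F = (M+m)·ẍ + m·l·cosθ·θ̈ − m·l·sinθ·θ̇² = 5.278278 + -0.592047 − -0.000933 = 4.687164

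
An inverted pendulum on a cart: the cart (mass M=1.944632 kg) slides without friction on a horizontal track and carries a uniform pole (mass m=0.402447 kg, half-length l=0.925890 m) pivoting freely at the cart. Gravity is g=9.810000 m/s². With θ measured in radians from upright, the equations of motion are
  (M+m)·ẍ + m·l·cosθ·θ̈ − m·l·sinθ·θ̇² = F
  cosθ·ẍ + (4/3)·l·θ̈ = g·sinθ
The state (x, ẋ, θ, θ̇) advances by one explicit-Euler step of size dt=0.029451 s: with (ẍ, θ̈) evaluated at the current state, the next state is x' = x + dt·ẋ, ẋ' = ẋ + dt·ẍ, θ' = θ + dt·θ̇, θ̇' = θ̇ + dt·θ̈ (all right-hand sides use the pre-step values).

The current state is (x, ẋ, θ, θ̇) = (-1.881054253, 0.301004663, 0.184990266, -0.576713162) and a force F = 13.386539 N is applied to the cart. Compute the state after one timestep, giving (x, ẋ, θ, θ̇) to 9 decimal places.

(-1.872189365, 0.485465883, 0.168005487, -0.680536453)

sinθ=0.183936966, cosθ=0.982938041
temp = (F + m·l·θ̇²·sinθ)/(M+m) = (13.386539 + 0.022795905)/2.347079 = 5.713201347
θ̈ = (g·sinθ − cosθ·temp)/(l·(4/3 − m·cos²θ/(M+m))) = -3.525289145
ẍ = temp − m·l·θ̈·cosθ/(M+m) = 6.263326202
Euler: x'=-1.881054253+0.029451·0.301004663=-1.872189365, ẋ'=0.301004663+0.029451·6.263326202=0.485465883
       θ'=0.184990266+0.029451·-0.576713162=0.168005487, θ̇'=-0.576713162+0.029451·-3.525289145=-0.680536453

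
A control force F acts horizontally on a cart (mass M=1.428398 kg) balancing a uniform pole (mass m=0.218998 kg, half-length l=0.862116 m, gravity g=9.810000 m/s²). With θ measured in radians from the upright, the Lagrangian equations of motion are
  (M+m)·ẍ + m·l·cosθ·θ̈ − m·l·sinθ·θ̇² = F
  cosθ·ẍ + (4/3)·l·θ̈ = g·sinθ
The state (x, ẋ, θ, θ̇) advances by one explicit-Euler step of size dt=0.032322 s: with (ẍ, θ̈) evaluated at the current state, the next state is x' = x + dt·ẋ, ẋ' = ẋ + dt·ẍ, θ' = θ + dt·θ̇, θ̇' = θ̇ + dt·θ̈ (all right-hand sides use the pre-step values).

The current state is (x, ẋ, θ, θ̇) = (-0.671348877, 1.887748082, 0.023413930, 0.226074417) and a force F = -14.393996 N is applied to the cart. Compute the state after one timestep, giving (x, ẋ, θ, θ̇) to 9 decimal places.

(-0.610333083, 1.573264142, 0.030721107, 0.506043521)

sinθ=0.023411791, cosθ=0.999725906
temp = (F + m·l·θ̇²·sinθ)/(M+m) = (-14.393996 + 0.000225914)/1.647396 = -8.737286048
θ̈ = (g·sinθ − cosθ·temp)/(l·(4/3 − m·cos²θ/(M+m))) = 8.661874390
ẍ = temp − m·l·θ̈·cosθ/(M+m) = -9.729717854
Euler: x'=-0.671348877+0.032322·1.887748082=-0.610333083, ẋ'=1.887748082+0.032322·-9.729717854=1.573264142
       θ'=0.023413930+0.032322·0.226074417=0.030721107, θ̇'=0.226074417+0.032322·8.661874390=0.506043521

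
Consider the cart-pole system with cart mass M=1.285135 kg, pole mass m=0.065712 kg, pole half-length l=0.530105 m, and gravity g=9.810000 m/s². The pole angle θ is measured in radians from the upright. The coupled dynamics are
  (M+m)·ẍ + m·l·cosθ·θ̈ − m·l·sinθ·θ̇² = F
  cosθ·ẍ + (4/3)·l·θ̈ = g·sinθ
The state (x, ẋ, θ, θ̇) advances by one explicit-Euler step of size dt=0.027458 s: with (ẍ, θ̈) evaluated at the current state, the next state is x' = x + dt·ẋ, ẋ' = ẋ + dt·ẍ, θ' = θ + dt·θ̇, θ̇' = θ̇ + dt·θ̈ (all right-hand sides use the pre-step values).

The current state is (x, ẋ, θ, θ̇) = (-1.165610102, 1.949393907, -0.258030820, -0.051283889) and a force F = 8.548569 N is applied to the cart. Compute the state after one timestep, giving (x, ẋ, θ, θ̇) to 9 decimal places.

sinθ=-0.255177059, cosθ=0.966894342
temp = (F + m·l·θ̇²·sinθ)/(M+m) = (8.548569 + -0.000023378)/1.350847 = 6.328285603
θ̈ = (g·sinθ − cosθ·temp)/(l·(4/3 − m·cos²θ/(M+m))) = -12.629391274
ẍ = temp − m·l·θ̈·cosθ/(M+m) = 6.643177772
Euler: x'=-1.165610102+0.027458·1.949393907=-1.112083644, ẋ'=1.949393907+0.027458·6.643177772=2.131802282
       θ'=-0.258030820+0.027458·-0.051283889=-0.259438973, θ̇'=-0.051283889+0.027458·-12.629391274=-0.398061715

(-1.112083644, 2.131802282, -0.259438973, -0.398061715)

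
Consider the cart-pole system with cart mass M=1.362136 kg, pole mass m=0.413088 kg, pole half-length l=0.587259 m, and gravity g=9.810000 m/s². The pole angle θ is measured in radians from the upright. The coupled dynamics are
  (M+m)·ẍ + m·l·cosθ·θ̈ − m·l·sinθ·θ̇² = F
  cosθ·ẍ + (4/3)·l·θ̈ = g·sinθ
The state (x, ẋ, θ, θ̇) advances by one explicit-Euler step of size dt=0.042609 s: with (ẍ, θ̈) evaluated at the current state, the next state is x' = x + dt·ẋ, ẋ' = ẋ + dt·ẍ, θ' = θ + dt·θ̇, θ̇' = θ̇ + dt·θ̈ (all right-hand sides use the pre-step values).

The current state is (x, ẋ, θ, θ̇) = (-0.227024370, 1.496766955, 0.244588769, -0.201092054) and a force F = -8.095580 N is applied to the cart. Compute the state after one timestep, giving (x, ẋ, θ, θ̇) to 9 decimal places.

sinθ=0.242157354, cosθ=0.970236990
temp = (F + m·l·θ̇²·sinθ)/(M+m) = (-8.095580 + 0.002375526)/1.775224 = -4.558976486
θ̈ = (g·sinθ − cosθ·temp)/(l·(4/3 − m·cos²θ/(M+m))) = 10.389881191
ẍ = temp − m·l·θ̈·cosθ/(M+m) = -5.936526924
Euler: x'=-0.227024370+0.042609·1.496766955=-0.163248627, ẋ'=1.496766955+0.042609·-5.936526924=1.243817479
       θ'=0.244588769+0.042609·-0.201092054=0.236020438, θ̇'=-0.201092054+0.042609·10.389881191=0.241610394

(-0.163248627, 1.243817479, 0.236020438, 0.241610394)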